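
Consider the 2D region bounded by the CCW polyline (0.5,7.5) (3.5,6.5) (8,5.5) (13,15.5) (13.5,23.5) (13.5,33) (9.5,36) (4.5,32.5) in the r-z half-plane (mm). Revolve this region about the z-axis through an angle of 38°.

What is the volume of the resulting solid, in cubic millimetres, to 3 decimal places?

Volume = 1410.099 mm³

Profile (r,z), 8 vertices: (0.5,7.5) (3.5,6.5) (8,5.5) (13,15.5) (13.5,23.5) (13.5,33) (9.5,36) (4.5,32.5)
edge 0: (0.5,7.5)→(3.5,6.5)  cross = 0.5·6.5 − 3.5·7.5 = -23.0000; (r_i+r_j)·cross = 4·-23.0000 = -92.0000
edge 1: (3.5,6.5)→(8,5.5)  cross = 3.5·5.5 − 8·6.5 = -32.7500; (r_i+r_j)·cross = 11.5·-32.7500 = -376.6250
edge 2: (8,5.5)→(13,15.5)  cross = 8·15.5 − 13·5.5 = 52.5000; (r_i+r_j)·cross = 21·52.5000 = 1102.5000
edge 3: (13,15.5)→(13.5,23.5)  cross = 13·23.5 − 13.5·15.5 = 96.2500; (r_i+r_j)·cross = 26.5·96.2500 = 2550.6250
edge 4: (13.5,23.5)→(13.5,33)  cross = 13.5·33 − 13.5·23.5 = 128.2500; (r_i+r_j)·cross = 27·128.2500 = 3462.7500
edge 5: (13.5,33)→(9.5,36)  cross = 13.5·36 − 9.5·33 = 172.5000; (r_i+r_j)·cross = 23·172.5000 = 3967.5000
edge 6: (9.5,36)→(4.5,32.5)  cross = 9.5·32.5 − 4.5·36 = 146.7500; (r_i+r_j)·cross = 14·146.7500 = 2054.5000
edge 7: (4.5,32.5)→(0.5,7.5)  cross = 4.5·7.5 − 0.5·32.5 = 17.5000; (r_i+r_j)·cross = 5·17.5000 = 87.5000
Σcross = 558.0000 → A = |Σcross|/2 = 279.0000 mm²
Σ(r_i+r_j)·cross = 12756.7500 → first moment M = |Σ|/6 = 2126.1250
R_c = M/A = 2126.1250/279.0000 = 7.6205 mm
θ = 38° = 0.663225 rad
V = θ·R_c·A = 0.663225·7.6205·279.0000 = 1410.099 mm³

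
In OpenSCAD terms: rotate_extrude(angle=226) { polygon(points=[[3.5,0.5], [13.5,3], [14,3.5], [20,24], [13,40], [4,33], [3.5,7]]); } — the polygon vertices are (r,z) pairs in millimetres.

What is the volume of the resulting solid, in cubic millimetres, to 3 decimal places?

Profile (r,z), 7 vertices: (3.5,0.5) (13.5,3) (14,3.5) (20,24) (13,40) (4,33) (3.5,7)
edge 0: (3.5,0.5)→(13.5,3)  cross = 3.5·3 − 13.5·0.5 = 3.7500; (r_i+r_j)·cross = 17·3.7500 = 63.7500
edge 1: (13.5,3)→(14,3.5)  cross = 13.5·3.5 − 14·3 = 5.2500; (r_i+r_j)·cross = 27.5·5.2500 = 144.3750
edge 2: (14,3.5)→(20,24)  cross = 14·24 − 20·3.5 = 266.0000; (r_i+r_j)·cross = 34·266.0000 = 9044.0000
edge 3: (20,24)→(13,40)  cross = 20·40 − 13·24 = 488.0000; (r_i+r_j)·cross = 33·488.0000 = 16104.0000
edge 4: (13,40)→(4,33)  cross = 13·33 − 4·40 = 269.0000; (r_i+r_j)·cross = 17·269.0000 = 4573.0000
edge 5: (4,33)→(3.5,7)  cross = 4·7 − 3.5·33 = -87.5000; (r_i+r_j)·cross = 7.5·-87.5000 = -656.2500
edge 6: (3.5,7)→(3.5,0.5)  cross = 3.5·0.5 − 3.5·7 = -22.7500; (r_i+r_j)·cross = 7·-22.7500 = -159.2500
Σcross = 921.7500 → A = |Σcross|/2 = 460.8750 mm²
Σ(r_i+r_j)·cross = 29113.6250 → first moment M = |Σ|/6 = 4852.2708
R_c = M/A = 4852.2708/460.8750 = 10.5284 mm
θ = 226° = 3.944444 rad
V = θ·R_c·A = 3.944444·10.5284·460.8750 = 19139.511 mm³

Volume = 19139.511 mm³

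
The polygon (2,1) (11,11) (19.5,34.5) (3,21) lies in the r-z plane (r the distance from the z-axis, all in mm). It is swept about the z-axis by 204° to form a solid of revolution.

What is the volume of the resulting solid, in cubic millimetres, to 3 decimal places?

Profile (r,z), 4 vertices: (2,1) (11,11) (19.5,34.5) (3,21)
edge 0: (2,1)→(11,11)  cross = 2·11 − 11·1 = 11.0000; (r_i+r_j)·cross = 13·11.0000 = 143.0000
edge 1: (11,11)→(19.5,34.5)  cross = 11·34.5 − 19.5·11 = 165.0000; (r_i+r_j)·cross = 30.5·165.0000 = 5032.5000
edge 2: (19.5,34.5)→(3,21)  cross = 19.5·21 − 3·34.5 = 306.0000; (r_i+r_j)·cross = 22.5·306.0000 = 6885.0000
edge 3: (3,21)→(2,1)  cross = 3·1 − 2·21 = -39.0000; (r_i+r_j)·cross = 5·-39.0000 = -195.0000
Σcross = 443.0000 → A = |Σcross|/2 = 221.5000 mm²
Σ(r_i+r_j)·cross = 11865.5000 → first moment M = |Σ|/6 = 1977.5833
R_c = M/A = 1977.5833/221.5000 = 8.9281 mm
θ = 204° = 3.560472 rad
V = θ·R_c·A = 3.560472·8.9281·221.5000 = 7041.129 mm³

Volume = 7041.129 mm³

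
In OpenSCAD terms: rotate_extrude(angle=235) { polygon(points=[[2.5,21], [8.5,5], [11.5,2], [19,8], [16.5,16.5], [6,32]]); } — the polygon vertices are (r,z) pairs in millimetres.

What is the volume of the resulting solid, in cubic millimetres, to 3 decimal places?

Volume = 10594.065 mm³

Profile (r,z), 6 vertices: (2.5,21) (8.5,5) (11.5,2) (19,8) (16.5,16.5) (6,32)
edge 0: (2.5,21)→(8.5,5)  cross = 2.5·5 − 8.5·21 = -166.0000; (r_i+r_j)·cross = 11·-166.0000 = -1826.0000
edge 1: (8.5,5)→(11.5,2)  cross = 8.5·2 − 11.5·5 = -40.5000; (r_i+r_j)·cross = 20·-40.5000 = -810.0000
edge 2: (11.5,2)→(19,8)  cross = 11.5·8 − 19·2 = 54.0000; (r_i+r_j)·cross = 30.5·54.0000 = 1647.0000
edge 3: (19,8)→(16.5,16.5)  cross = 19·16.5 − 16.5·8 = 181.5000; (r_i+r_j)·cross = 35.5·181.5000 = 6443.2500
edge 4: (16.5,16.5)→(6,32)  cross = 16.5·32 − 6·16.5 = 429.0000; (r_i+r_j)·cross = 22.5·429.0000 = 9652.5000
edge 5: (6,32)→(2.5,21)  cross = 6·21 − 2.5·32 = 46.0000; (r_i+r_j)·cross = 8.5·46.0000 = 391.0000
Σcross = 504.0000 → A = |Σcross|/2 = 252.0000 mm²
Σ(r_i+r_j)·cross = 15497.7500 → first moment M = |Σ|/6 = 2582.9583
R_c = M/A = 2582.9583/252.0000 = 10.2498 mm
θ = 235° = 4.101524 rad
V = θ·R_c·A = 4.101524·10.2498·252.0000 = 10594.065 mm³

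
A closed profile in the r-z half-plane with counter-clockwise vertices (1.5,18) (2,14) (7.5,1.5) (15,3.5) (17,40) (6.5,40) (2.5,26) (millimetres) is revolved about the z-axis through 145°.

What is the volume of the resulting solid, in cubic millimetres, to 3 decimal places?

Profile (r,z), 7 vertices: (1.5,18) (2,14) (7.5,1.5) (15,3.5) (17,40) (6.5,40) (2.5,26)
edge 0: (1.5,18)→(2,14)  cross = 1.5·14 − 2·18 = -15.0000; (r_i+r_j)·cross = 3.5·-15.0000 = -52.5000
edge 1: (2,14)→(7.5,1.5)  cross = 2·1.5 − 7.5·14 = -102.0000; (r_i+r_j)·cross = 9.5·-102.0000 = -969.0000
edge 2: (7.5,1.5)→(15,3.5)  cross = 7.5·3.5 − 15·1.5 = 3.7500; (r_i+r_j)·cross = 22.5·3.7500 = 84.3750
edge 3: (15,3.5)→(17,40)  cross = 15·40 − 17·3.5 = 540.5000; (r_i+r_j)·cross = 32·540.5000 = 17296.0000
edge 4: (17,40)→(6.5,40)  cross = 17·40 − 6.5·40 = 420.0000; (r_i+r_j)·cross = 23.5·420.0000 = 9870.0000
edge 5: (6.5,40)→(2.5,26)  cross = 6.5·26 − 2.5·40 = 69.0000; (r_i+r_j)·cross = 9·69.0000 = 621.0000
edge 6: (2.5,26)→(1.5,18)  cross = 2.5·18 − 1.5·26 = 6.0000; (r_i+r_j)·cross = 4·6.0000 = 24.0000
Σcross = 922.2500 → A = |Σcross|/2 = 461.1250 mm²
Σ(r_i+r_j)·cross = 26873.8750 → first moment M = |Σ|/6 = 4478.9792
R_c = M/A = 4478.9792/461.1250 = 9.7132 mm
θ = 145° = 2.530727 rad
V = θ·R_c·A = 2.530727·9.7132·461.1250 = 11335.075 mm³

Volume = 11335.075 mm³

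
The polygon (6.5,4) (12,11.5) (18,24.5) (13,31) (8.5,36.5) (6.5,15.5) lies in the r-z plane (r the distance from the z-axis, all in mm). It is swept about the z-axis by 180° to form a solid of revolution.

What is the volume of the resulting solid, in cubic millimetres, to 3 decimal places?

Volume = 6551.072 mm³

Profile (r,z), 6 vertices: (6.5,4) (12,11.5) (18,24.5) (13,31) (8.5,36.5) (6.5,15.5)
edge 0: (6.5,4)→(12,11.5)  cross = 6.5·11.5 − 12·4 = 26.7500; (r_i+r_j)·cross = 18.5·26.7500 = 494.8750
edge 1: (12,11.5)→(18,24.5)  cross = 12·24.5 − 18·11.5 = 87.0000; (r_i+r_j)·cross = 30·87.0000 = 2610.0000
edge 2: (18,24.5)→(13,31)  cross = 18·31 − 13·24.5 = 239.5000; (r_i+r_j)·cross = 31·239.5000 = 7424.5000
edge 3: (13,31)→(8.5,36.5)  cross = 13·36.5 − 8.5·31 = 211.0000; (r_i+r_j)·cross = 21.5·211.0000 = 4536.5000
edge 4: (8.5,36.5)→(6.5,15.5)  cross = 8.5·15.5 − 6.5·36.5 = -105.5000; (r_i+r_j)·cross = 15·-105.5000 = -1582.5000
edge 5: (6.5,15.5)→(6.5,4)  cross = 6.5·4 − 6.5·15.5 = -74.7500; (r_i+r_j)·cross = 13·-74.7500 = -971.7500
Σcross = 384.0000 → A = |Σcross|/2 = 192.0000 mm²
Σ(r_i+r_j)·cross = 12511.6250 → first moment M = |Σ|/6 = 2085.2708
R_c = M/A = 2085.2708/192.0000 = 10.8608 mm
θ = 180° = 3.141593 rad
V = θ·R_c·A = 3.141593·10.8608·192.0000 = 6551.072 mm³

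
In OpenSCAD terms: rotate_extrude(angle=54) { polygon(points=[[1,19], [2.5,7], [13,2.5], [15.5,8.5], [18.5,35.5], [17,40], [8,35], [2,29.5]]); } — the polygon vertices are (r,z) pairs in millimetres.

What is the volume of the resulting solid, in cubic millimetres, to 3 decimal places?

Volume = 4297.345 mm³

Profile (r,z), 8 vertices: (1,19) (2.5,7) (13,2.5) (15.5,8.5) (18.5,35.5) (17,40) (8,35) (2,29.5)
edge 0: (1,19)→(2.5,7)  cross = 1·7 − 2.5·19 = -40.5000; (r_i+r_j)·cross = 3.5·-40.5000 = -141.7500
edge 1: (2.5,7)→(13,2.5)  cross = 2.5·2.5 − 13·7 = -84.7500; (r_i+r_j)·cross = 15.5·-84.7500 = -1313.6250
edge 2: (13,2.5)→(15.5,8.5)  cross = 13·8.5 − 15.5·2.5 = 71.7500; (r_i+r_j)·cross = 28.5·71.7500 = 2044.8750
edge 3: (15.5,8.5)→(18.5,35.5)  cross = 15.5·35.5 − 18.5·8.5 = 393.0000; (r_i+r_j)·cross = 34·393.0000 = 13362.0000
edge 4: (18.5,35.5)→(17,40)  cross = 18.5·40 − 17·35.5 = 136.5000; (r_i+r_j)·cross = 35.5·136.5000 = 4845.7500
edge 5: (17,40)→(8,35)  cross = 17·35 − 8·40 = 275.0000; (r_i+r_j)·cross = 25·275.0000 = 6875.0000
edge 6: (8,35)→(2,29.5)  cross = 8·29.5 − 2·35 = 166.0000; (r_i+r_j)·cross = 10·166.0000 = 1660.0000
edge 7: (2,29.5)→(1,19)  cross = 2·19 − 1·29.5 = 8.5000; (r_i+r_j)·cross = 3·8.5000 = 25.5000
Σcross = 925.5000 → A = |Σcross|/2 = 462.7500 mm²
Σ(r_i+r_j)·cross = 27357.7500 → first moment M = |Σ|/6 = 4559.6250
R_c = M/A = 4559.6250/462.7500 = 9.8533 mm
θ = 54° = 0.942478 rad
V = θ·R_c·A = 0.942478·9.8533·462.7500 = 4297.345 mm³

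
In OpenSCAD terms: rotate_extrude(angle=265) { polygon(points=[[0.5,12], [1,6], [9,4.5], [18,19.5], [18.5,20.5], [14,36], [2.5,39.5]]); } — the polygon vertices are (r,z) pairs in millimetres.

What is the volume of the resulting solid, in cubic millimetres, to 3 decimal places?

Profile (r,z), 7 vertices: (0.5,12) (1,6) (9,4.5) (18,19.5) (18.5,20.5) (14,36) (2.5,39.5)
edge 0: (0.5,12)→(1,6)  cross = 0.5·6 − 1·12 = -9.0000; (r_i+r_j)·cross = 1.5·-9.0000 = -13.5000
edge 1: (1,6)→(9,4.5)  cross = 1·4.5 − 9·6 = -49.5000; (r_i+r_j)·cross = 10·-49.5000 = -495.0000
edge 2: (9,4.5)→(18,19.5)  cross = 9·19.5 − 18·4.5 = 94.5000; (r_i+r_j)·cross = 27·94.5000 = 2551.5000
edge 3: (18,19.5)→(18.5,20.5)  cross = 18·20.5 − 18.5·19.5 = 8.2500; (r_i+r_j)·cross = 36.5·8.2500 = 301.1250
edge 4: (18.5,20.5)→(14,36)  cross = 18.5·36 − 14·20.5 = 379.0000; (r_i+r_j)·cross = 32.5·379.0000 = 12317.5000
edge 5: (14,36)→(2.5,39.5)  cross = 14·39.5 − 2.5·36 = 463.0000; (r_i+r_j)·cross = 16.5·463.0000 = 7639.5000
edge 6: (2.5,39.5)→(0.5,12)  cross = 2.5·12 − 0.5·39.5 = 10.2500; (r_i+r_j)·cross = 3·10.2500 = 30.7500
Σcross = 896.5000 → A = |Σcross|/2 = 448.2500 mm²
Σ(r_i+r_j)·cross = 22331.8750 → first moment M = |Σ|/6 = 3721.9792
R_c = M/A = 3721.9792/448.2500 = 8.3034 mm
θ = 265° = 4.625123 rad
V = θ·R_c·A = 4.625123·8.3034·448.2500 = 17214.610 mm³

Volume = 17214.610 mm³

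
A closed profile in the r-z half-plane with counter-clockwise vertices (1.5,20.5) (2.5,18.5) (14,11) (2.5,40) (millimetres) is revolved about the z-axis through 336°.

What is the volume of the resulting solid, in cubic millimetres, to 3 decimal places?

Volume = 4728.097 mm³

Profile (r,z), 4 vertices: (1.5,20.5) (2.5,18.5) (14,11) (2.5,40)
edge 0: (1.5,20.5)→(2.5,18.5)  cross = 1.5·18.5 − 2.5·20.5 = -23.5000; (r_i+r_j)·cross = 4·-23.5000 = -94.0000
edge 1: (2.5,18.5)→(14,11)  cross = 2.5·11 − 14·18.5 = -231.5000; (r_i+r_j)·cross = 16.5·-231.5000 = -3819.7500
edge 2: (14,11)→(2.5,40)  cross = 14·40 − 2.5·11 = 532.5000; (r_i+r_j)·cross = 16.5·532.5000 = 8786.2500
edge 3: (2.5,40)→(1.5,20.5)  cross = 2.5·20.5 − 1.5·40 = -8.7500; (r_i+r_j)·cross = 4·-8.7500 = -35.0000
Σcross = 268.7500 → A = |Σcross|/2 = 134.3750 mm²
Σ(r_i+r_j)·cross = 4837.5000 → first moment M = |Σ|/6 = 806.2500
R_c = M/A = 806.2500/134.3750 = 6.0000 mm
θ = 336° = 5.864306 rad
V = θ·R_c·A = 5.864306·6.0000·134.3750 = 4728.097 mm³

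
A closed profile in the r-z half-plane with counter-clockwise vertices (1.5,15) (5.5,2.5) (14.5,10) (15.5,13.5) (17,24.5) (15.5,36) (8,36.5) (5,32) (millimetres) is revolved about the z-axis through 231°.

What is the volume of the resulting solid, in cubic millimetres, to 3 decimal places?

Volume = 14202.120 mm³

Profile (r,z), 8 vertices: (1.5,15) (5.5,2.5) (14.5,10) (15.5,13.5) (17,24.5) (15.5,36) (8,36.5) (5,32)
edge 0: (1.5,15)→(5.5,2.5)  cross = 1.5·2.5 − 5.5·15 = -78.7500; (r_i+r_j)·cross = 7·-78.7500 = -551.2500
edge 1: (5.5,2.5)→(14.5,10)  cross = 5.5·10 − 14.5·2.5 = 18.7500; (r_i+r_j)·cross = 20·18.7500 = 375.0000
edge 2: (14.5,10)→(15.5,13.5)  cross = 14.5·13.5 − 15.5·10 = 40.7500; (r_i+r_j)·cross = 30·40.7500 = 1222.5000
edge 3: (15.5,13.5)→(17,24.5)  cross = 15.5·24.5 − 17·13.5 = 150.2500; (r_i+r_j)·cross = 32.5·150.2500 = 4883.1250
edge 4: (17,24.5)→(15.5,36)  cross = 17·36 − 15.5·24.5 = 232.2500; (r_i+r_j)·cross = 32.5·232.2500 = 7548.1250
edge 5: (15.5,36)→(8,36.5)  cross = 15.5·36.5 − 8·36 = 277.7500; (r_i+r_j)·cross = 23.5·277.7500 = 6527.1250
edge 6: (8,36.5)→(5,32)  cross = 8·32 − 5·36.5 = 73.5000; (r_i+r_j)·cross = 13·73.5000 = 955.5000
edge 7: (5,32)→(1.5,15)  cross = 5·15 − 1.5·32 = 27.0000; (r_i+r_j)·cross = 6.5·27.0000 = 175.5000
Σcross = 741.5000 → A = |Σcross|/2 = 370.7500 mm²
Σ(r_i+r_j)·cross = 21135.6250 → first moment M = |Σ|/6 = 3522.6042
R_c = M/A = 3522.6042/370.7500 = 9.5013 mm
θ = 231° = 4.031711 rad
V = θ·R_c·A = 4.031711·9.5013·370.7500 = 14202.120 mm³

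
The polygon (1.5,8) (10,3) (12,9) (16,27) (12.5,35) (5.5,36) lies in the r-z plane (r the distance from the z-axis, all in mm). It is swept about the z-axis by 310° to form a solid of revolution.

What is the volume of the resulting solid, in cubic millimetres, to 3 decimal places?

Volume = 14667.922 mm³

Profile (r,z), 6 vertices: (1.5,8) (10,3) (12,9) (16,27) (12.5,35) (5.5,36)
edge 0: (1.5,8)→(10,3)  cross = 1.5·3 − 10·8 = -75.5000; (r_i+r_j)·cross = 11.5·-75.5000 = -868.2500
edge 1: (10,3)→(12,9)  cross = 10·9 − 12·3 = 54.0000; (r_i+r_j)·cross = 22·54.0000 = 1188.0000
edge 2: (12,9)→(16,27)  cross = 12·27 − 16·9 = 180.0000; (r_i+r_j)·cross = 28·180.0000 = 5040.0000
edge 3: (16,27)→(12.5,35)  cross = 16·35 − 12.5·27 = 222.5000; (r_i+r_j)·cross = 28.5·222.5000 = 6341.2500
edge 4: (12.5,35)→(5.5,36)  cross = 12.5·36 − 5.5·35 = 257.5000; (r_i+r_j)·cross = 18·257.5000 = 4635.0000
edge 5: (5.5,36)→(1.5,8)  cross = 5.5·8 − 1.5·36 = -10.0000; (r_i+r_j)·cross = 7·-10.0000 = -70.0000
Σcross = 628.5000 → A = |Σcross|/2 = 314.2500 mm²
Σ(r_i+r_j)·cross = 16266.0000 → first moment M = |Σ|/6 = 2711.0000
R_c = M/A = 2711.0000/314.2500 = 8.6269 mm
θ = 310° = 5.410521 rad
V = θ·R_c·A = 5.410521·8.6269·314.2500 = 14667.922 mm³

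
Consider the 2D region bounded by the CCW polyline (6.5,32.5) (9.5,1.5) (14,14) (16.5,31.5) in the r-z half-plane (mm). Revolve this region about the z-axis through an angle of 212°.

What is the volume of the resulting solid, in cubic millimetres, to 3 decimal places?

Volume = 7324.652 mm³

Profile (r,z), 4 vertices: (6.5,32.5) (9.5,1.5) (14,14) (16.5,31.5)
edge 0: (6.5,32.5)→(9.5,1.5)  cross = 6.5·1.5 − 9.5·32.5 = -299.0000; (r_i+r_j)·cross = 16·-299.0000 = -4784.0000
edge 1: (9.5,1.5)→(14,14)  cross = 9.5·14 − 14·1.5 = 112.0000; (r_i+r_j)·cross = 23.5·112.0000 = 2632.0000
edge 2: (14,14)→(16.5,31.5)  cross = 14·31.5 − 16.5·14 = 210.0000; (r_i+r_j)·cross = 30.5·210.0000 = 6405.0000
edge 3: (16.5,31.5)→(6.5,32.5)  cross = 16.5·32.5 − 6.5·31.5 = 331.5000; (r_i+r_j)·cross = 23·331.5000 = 7624.5000
Σcross = 354.5000 → A = |Σcross|/2 = 177.2500 mm²
Σ(r_i+r_j)·cross = 11877.5000 → first moment M = |Σ|/6 = 1979.5833
R_c = M/A = 1979.5833/177.2500 = 11.1683 mm
θ = 212° = 3.700098 rad
V = θ·R_c·A = 3.700098·11.1683·177.2500 = 7324.652 mm³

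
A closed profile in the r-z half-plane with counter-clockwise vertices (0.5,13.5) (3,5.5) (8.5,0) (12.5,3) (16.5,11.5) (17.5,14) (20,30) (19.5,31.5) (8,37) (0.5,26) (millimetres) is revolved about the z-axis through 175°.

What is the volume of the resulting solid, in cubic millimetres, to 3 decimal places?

Volume = 14809.028 mm³

Profile (r,z), 10 vertices: (0.5,13.5) (3,5.5) (8.5,0) (12.5,3) (16.5,11.5) (17.5,14) (20,30) (19.5,31.5) (8,37) (0.5,26)
edge 0: (0.5,13.5)→(3,5.5)  cross = 0.5·5.5 − 3·13.5 = -37.7500; (r_i+r_j)·cross = 3.5·-37.7500 = -132.1250
edge 1: (3,5.5)→(8.5,0)  cross = 3·0 − 8.5·5.5 = -46.7500; (r_i+r_j)·cross = 11.5·-46.7500 = -537.6250
edge 2: (8.5,0)→(12.5,3)  cross = 8.5·3 − 12.5·0 = 25.5000; (r_i+r_j)·cross = 21·25.5000 = 535.5000
edge 3: (12.5,3)→(16.5,11.5)  cross = 12.5·11.5 − 16.5·3 = 94.2500; (r_i+r_j)·cross = 29·94.2500 = 2733.2500
edge 4: (16.5,11.5)→(17.5,14)  cross = 16.5·14 − 17.5·11.5 = 29.7500; (r_i+r_j)·cross = 34·29.7500 = 1011.5000
edge 5: (17.5,14)→(20,30)  cross = 17.5·30 − 20·14 = 245.0000; (r_i+r_j)·cross = 37.5·245.0000 = 9187.5000
edge 6: (20,30)→(19.5,31.5)  cross = 20·31.5 − 19.5·30 = 45.0000; (r_i+r_j)·cross = 39.5·45.0000 = 1777.5000
edge 7: (19.5,31.5)→(8,37)  cross = 19.5·37 − 8·31.5 = 469.5000; (r_i+r_j)·cross = 27.5·469.5000 = 12911.2500
edge 8: (8,37)→(0.5,26)  cross = 8·26 − 0.5·37 = 189.5000; (r_i+r_j)·cross = 8.5·189.5000 = 1610.7500
edge 9: (0.5,26)→(0.5,13.5)  cross = 0.5·13.5 − 0.5·26 = -6.2500; (r_i+r_j)·cross = 1·-6.2500 = -6.2500
Σcross = 1007.7500 → A = |Σcross|/2 = 503.8750 mm²
Σ(r_i+r_j)·cross = 29091.2500 → first moment M = |Σ|/6 = 4848.5417
R_c = M/A = 4848.5417/503.8750 = 9.6225 mm
θ = 175° = 3.054326 rad
V = θ·R_c·A = 3.054326·9.6225·503.8750 = 14809.028 mm³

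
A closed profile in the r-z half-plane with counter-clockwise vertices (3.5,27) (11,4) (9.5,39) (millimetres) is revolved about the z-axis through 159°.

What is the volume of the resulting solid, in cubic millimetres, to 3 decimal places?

Profile (r,z), 3 vertices: (3.5,27) (11,4) (9.5,39)
edge 0: (3.5,27)→(11,4)  cross = 3.5·4 − 11·27 = -283.0000; (r_i+r_j)·cross = 14.5·-283.0000 = -4103.5000
edge 1: (11,4)→(9.5,39)  cross = 11·39 − 9.5·4 = 391.0000; (r_i+r_j)·cross = 20.5·391.0000 = 8015.5000
edge 2: (9.5,39)→(3.5,27)  cross = 9.5·27 − 3.5·39 = 120.0000; (r_i+r_j)·cross = 13·120.0000 = 1560.0000
Σcross = 228.0000 → A = |Σcross|/2 = 114.0000 mm²
Σ(r_i+r_j)·cross = 5472.0000 → first moment M = |Σ|/6 = 912.0000
R_c = M/A = 912.0000/114.0000 = 8.0000 mm
θ = 159° = 2.775074 rad
V = θ·R_c·A = 2.775074·8.0000·114.0000 = 2530.867 mm³

Volume = 2530.867 mm³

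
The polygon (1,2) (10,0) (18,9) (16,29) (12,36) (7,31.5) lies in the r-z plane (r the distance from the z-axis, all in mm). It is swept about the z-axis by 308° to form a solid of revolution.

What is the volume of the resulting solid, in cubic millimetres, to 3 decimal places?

Profile (r,z), 6 vertices: (1,2) (10,0) (18,9) (16,29) (12,36) (7,31.5)
edge 0: (1,2)→(10,0)  cross = 1·0 − 10·2 = -20.0000; (r_i+r_j)·cross = 11·-20.0000 = -220.0000
edge 1: (10,0)→(18,9)  cross = 10·9 − 18·0 = 90.0000; (r_i+r_j)·cross = 28·90.0000 = 2520.0000
edge 2: (18,9)→(16,29)  cross = 18·29 − 16·9 = 378.0000; (r_i+r_j)·cross = 34·378.0000 = 12852.0000
edge 3: (16,29)→(12,36)  cross = 16·36 − 12·29 = 228.0000; (r_i+r_j)·cross = 28·228.0000 = 6384.0000
edge 4: (12,36)→(7,31.5)  cross = 12·31.5 − 7·36 = 126.0000; (r_i+r_j)·cross = 19·126.0000 = 2394.0000
edge 5: (7,31.5)→(1,2)  cross = 7·2 − 1·31.5 = -17.5000; (r_i+r_j)·cross = 8·-17.5000 = -140.0000
Σcross = 784.5000 → A = |Σcross|/2 = 392.2500 mm²
Σ(r_i+r_j)·cross = 23790.0000 → first moment M = |Σ|/6 = 3965.0000
R_c = M/A = 3965.0000/392.2500 = 10.1083 mm
θ = 308° = 5.375614 rad
V = θ·R_c·A = 5.375614·10.1083·392.2500 = 21314.310 mm³

Volume = 21314.310 mm³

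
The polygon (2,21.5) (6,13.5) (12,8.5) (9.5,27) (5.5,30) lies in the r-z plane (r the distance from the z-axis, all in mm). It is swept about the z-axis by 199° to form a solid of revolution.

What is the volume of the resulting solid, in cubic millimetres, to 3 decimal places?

Profile (r,z), 5 vertices: (2,21.5) (6,13.5) (12,8.5) (9.5,27) (5.5,30)
edge 0: (2,21.5)→(6,13.5)  cross = 2·13.5 − 6·21.5 = -102.0000; (r_i+r_j)·cross = 8·-102.0000 = -816.0000
edge 1: (6,13.5)→(12,8.5)  cross = 6·8.5 − 12·13.5 = -111.0000; (r_i+r_j)·cross = 18·-111.0000 = -1998.0000
edge 2: (12,8.5)→(9.5,27)  cross = 12·27 − 9.5·8.5 = 243.2500; (r_i+r_j)·cross = 21.5·243.2500 = 5229.8750
edge 3: (9.5,27)→(5.5,30)  cross = 9.5·30 − 5.5·27 = 136.5000; (r_i+r_j)·cross = 15·136.5000 = 2047.5000
edge 4: (5.5,30)→(2,21.5)  cross = 5.5·21.5 − 2·30 = 58.2500; (r_i+r_j)·cross = 7.5·58.2500 = 436.8750
Σcross = 225.0000 → A = |Σcross|/2 = 112.5000 mm²
Σ(r_i+r_j)·cross = 4900.2500 → first moment M = |Σ|/6 = 816.7083
R_c = M/A = 816.7083/112.5000 = 7.2596 mm
θ = 199° = 3.473205 rad
V = θ·R_c·A = 3.473205·7.2596·112.5000 = 2836.596 mm³

Volume = 2836.596 mm³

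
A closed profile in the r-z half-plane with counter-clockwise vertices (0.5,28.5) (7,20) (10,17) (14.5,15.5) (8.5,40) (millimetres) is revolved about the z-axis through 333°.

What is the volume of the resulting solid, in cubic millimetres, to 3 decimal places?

Profile (r,z), 5 vertices: (0.5,28.5) (7,20) (10,17) (14.5,15.5) (8.5,40)
edge 0: (0.5,28.5)→(7,20)  cross = 0.5·20 − 7·28.5 = -189.5000; (r_i+r_j)·cross = 7.5·-189.5000 = -1421.2500
edge 1: (7,20)→(10,17)  cross = 7·17 − 10·20 = -81.0000; (r_i+r_j)·cross = 17·-81.0000 = -1377.0000
edge 2: (10,17)→(14.5,15.5)  cross = 10·15.5 − 14.5·17 = -91.5000; (r_i+r_j)·cross = 24.5·-91.5000 = -2241.7500
edge 3: (14.5,15.5)→(8.5,40)  cross = 14.5·40 − 8.5·15.5 = 448.2500; (r_i+r_j)·cross = 23·448.2500 = 10309.7500
edge 4: (8.5,40)→(0.5,28.5)  cross = 8.5·28.5 − 0.5·40 = 222.2500; (r_i+r_j)·cross = 9·222.2500 = 2000.2500
Σcross = 308.5000 → A = |Σcross|/2 = 154.2500 mm²
Σ(r_i+r_j)·cross = 7270.0000 → first moment M = |Σ|/6 = 1211.6667
R_c = M/A = 1211.6667/154.2500 = 7.8552 mm
θ = 333° = 5.811946 rad
V = θ·R_c·A = 5.811946·7.8552·154.2500 = 7042.142 mm³

Volume = 7042.142 mm³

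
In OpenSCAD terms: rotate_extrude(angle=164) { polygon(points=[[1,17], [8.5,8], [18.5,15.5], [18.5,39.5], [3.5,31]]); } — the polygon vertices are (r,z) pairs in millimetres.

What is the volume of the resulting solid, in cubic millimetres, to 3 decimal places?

Volume = 11638.394 mm³

Profile (r,z), 5 vertices: (1,17) (8.5,8) (18.5,15.5) (18.5,39.5) (3.5,31)
edge 0: (1,17)→(8.5,8)  cross = 1·8 − 8.5·17 = -136.5000; (r_i+r_j)·cross = 9.5·-136.5000 = -1296.7500
edge 1: (8.5,8)→(18.5,15.5)  cross = 8.5·15.5 − 18.5·8 = -16.2500; (r_i+r_j)·cross = 27·-16.2500 = -438.7500
edge 2: (18.5,15.5)→(18.5,39.5)  cross = 18.5·39.5 − 18.5·15.5 = 444.0000; (r_i+r_j)·cross = 37·444.0000 = 16428.0000
edge 3: (18.5,39.5)→(3.5,31)  cross = 18.5·31 − 3.5·39.5 = 435.2500; (r_i+r_j)·cross = 22·435.2500 = 9575.5000
edge 4: (3.5,31)→(1,17)  cross = 3.5·17 − 1·31 = 28.5000; (r_i+r_j)·cross = 4.5·28.5000 = 128.2500
Σcross = 755.0000 → A = |Σcross|/2 = 377.5000 mm²
Σ(r_i+r_j)·cross = 24396.2500 → first moment M = |Σ|/6 = 4066.0417
R_c = M/A = 4066.0417/377.5000 = 10.7710 mm
θ = 164° = 2.862340 rad
V = θ·R_c·A = 2.862340·10.7710·377.5000 = 11638.394 mm³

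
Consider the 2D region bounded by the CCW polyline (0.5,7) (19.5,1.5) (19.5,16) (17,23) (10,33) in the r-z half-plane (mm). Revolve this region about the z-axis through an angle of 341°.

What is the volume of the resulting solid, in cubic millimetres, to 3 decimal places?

Profile (r,z), 5 vertices: (0.5,7) (19.5,1.5) (19.5,16) (17,23) (10,33)
edge 0: (0.5,7)→(19.5,1.5)  cross = 0.5·1.5 − 19.5·7 = -135.7500; (r_i+r_j)·cross = 20·-135.7500 = -2715.0000
edge 1: (19.5,1.5)→(19.5,16)  cross = 19.5·16 − 19.5·1.5 = 282.7500; (r_i+r_j)·cross = 39·282.7500 = 11027.2500
edge 2: (19.5,16)→(17,23)  cross = 19.5·23 − 17·16 = 176.5000; (r_i+r_j)·cross = 36.5·176.5000 = 6442.2500
edge 3: (17,23)→(10,33)  cross = 17·33 − 10·23 = 331.0000; (r_i+r_j)·cross = 27·331.0000 = 8937.0000
edge 4: (10,33)→(0.5,7)  cross = 10·7 − 0.5·33 = 53.5000; (r_i+r_j)·cross = 10.5·53.5000 = 561.7500
Σcross = 708.0000 → A = |Σcross|/2 = 354.0000 mm²
Σ(r_i+r_j)·cross = 24253.2500 → first moment M = |Σ|/6 = 4042.2083
R_c = M/A = 4042.2083/354.0000 = 11.4187 mm
θ = 341° = 5.951573 rad
V = θ·R_c·A = 5.951573·11.4187·354.0000 = 24057.497 mm³

Volume = 24057.497 mm³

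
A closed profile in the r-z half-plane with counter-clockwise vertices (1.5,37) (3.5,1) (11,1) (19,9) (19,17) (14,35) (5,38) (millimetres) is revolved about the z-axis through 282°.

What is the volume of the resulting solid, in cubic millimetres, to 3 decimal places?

Profile (r,z), 7 vertices: (1.5,37) (3.5,1) (11,1) (19,9) (19,17) (14,35) (5,38)
edge 0: (1.5,37)→(3.5,1)  cross = 1.5·1 − 3.5·37 = -128.0000; (r_i+r_j)·cross = 5·-128.0000 = -640.0000
edge 1: (3.5,1)→(11,1)  cross = 3.5·1 − 11·1 = -7.5000; (r_i+r_j)·cross = 14.5·-7.5000 = -108.7500
edge 2: (11,1)→(19,9)  cross = 11·9 − 19·1 = 80.0000; (r_i+r_j)·cross = 30·80.0000 = 2400.0000
edge 3: (19,9)→(19,17)  cross = 19·17 − 19·9 = 152.0000; (r_i+r_j)·cross = 38·152.0000 = 5776.0000
edge 4: (19,17)→(14,35)  cross = 19·35 − 14·17 = 427.0000; (r_i+r_j)·cross = 33·427.0000 = 14091.0000
edge 5: (14,35)→(5,38)  cross = 14·38 − 5·35 = 357.0000; (r_i+r_j)·cross = 19·357.0000 = 6783.0000
edge 6: (5,38)→(1.5,37)  cross = 5·37 − 1.5·38 = 128.0000; (r_i+r_j)·cross = 6.5·128.0000 = 832.0000
Σcross = 1008.5000 → A = |Σcross|/2 = 504.2500 mm²
Σ(r_i+r_j)·cross = 29133.2500 → first moment M = |Σ|/6 = 4855.5417
R_c = M/A = 4855.5417/504.2500 = 9.6292 mm
θ = 282° = 4.921828 rad
V = θ·R_c·A = 4.921828·9.6292·504.2500 = 23898.143 mm³

Volume = 23898.143 mm³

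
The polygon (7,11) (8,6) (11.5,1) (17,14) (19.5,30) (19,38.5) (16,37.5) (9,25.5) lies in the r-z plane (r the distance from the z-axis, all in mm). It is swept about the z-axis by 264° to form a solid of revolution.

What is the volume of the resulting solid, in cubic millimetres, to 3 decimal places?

Profile (r,z), 8 vertices: (7,11) (8,6) (11.5,1) (17,14) (19.5,30) (19,38.5) (16,37.5) (9,25.5)
edge 0: (7,11)→(8,6)  cross = 7·6 − 8·11 = -46.0000; (r_i+r_j)·cross = 15·-46.0000 = -690.0000
edge 1: (8,6)→(11.5,1)  cross = 8·1 − 11.5·6 = -61.0000; (r_i+r_j)·cross = 19.5·-61.0000 = -1189.5000
edge 2: (11.5,1)→(17,14)  cross = 11.5·14 − 17·1 = 144.0000; (r_i+r_j)·cross = 28.5·144.0000 = 4104.0000
edge 3: (17,14)→(19.5,30)  cross = 17·30 − 19.5·14 = 237.0000; (r_i+r_j)·cross = 36.5·237.0000 = 8650.5000
edge 4: (19.5,30)→(19,38.5)  cross = 19.5·38.5 − 19·30 = 180.7500; (r_i+r_j)·cross = 38.5·180.7500 = 6958.8750
edge 5: (19,38.5)→(16,37.5)  cross = 19·37.5 − 16·38.5 = 96.5000; (r_i+r_j)·cross = 35·96.5000 = 3377.5000
edge 6: (16,37.5)→(9,25.5)  cross = 16·25.5 − 9·37.5 = 70.5000; (r_i+r_j)·cross = 25·70.5000 = 1762.5000
edge 7: (9,25.5)→(7,11)  cross = 9·11 − 7·25.5 = -79.5000; (r_i+r_j)·cross = 16·-79.5000 = -1272.0000
Σcross = 542.2500 → A = |Σcross|/2 = 271.1250 mm²
Σ(r_i+r_j)·cross = 21701.8750 → first moment M = |Σ|/6 = 3616.9792
R_c = M/A = 3616.9792/271.1250 = 13.3406 mm
θ = 264° = 4.607669 rad
V = θ·R_c·A = 4.607669·13.3406·271.1250 = 16665.844 mm³

Volume = 16665.844 mm³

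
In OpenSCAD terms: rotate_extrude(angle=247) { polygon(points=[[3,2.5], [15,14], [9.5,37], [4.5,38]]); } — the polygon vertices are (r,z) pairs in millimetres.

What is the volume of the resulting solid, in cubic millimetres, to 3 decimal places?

Volume = 8889.476 mm³

Profile (r,z), 4 vertices: (3,2.5) (15,14) (9.5,37) (4.5,38)
edge 0: (3,2.5)→(15,14)  cross = 3·14 − 15·2.5 = 4.5000; (r_i+r_j)·cross = 18·4.5000 = 81.0000
edge 1: (15,14)→(9.5,37)  cross = 15·37 − 9.5·14 = 422.0000; (r_i+r_j)·cross = 24.5·422.0000 = 10339.0000
edge 2: (9.5,37)→(4.5,38)  cross = 9.5·38 − 4.5·37 = 194.5000; (r_i+r_j)·cross = 14·194.5000 = 2723.0000
edge 3: (4.5,38)→(3,2.5)  cross = 4.5·2.5 − 3·38 = -102.7500; (r_i+r_j)·cross = 7.5·-102.7500 = -770.6250
Σcross = 518.2500 → A = |Σcross|/2 = 259.1250 mm²
Σ(r_i+r_j)·cross = 12372.3750 → first moment M = |Σ|/6 = 2062.0625
R_c = M/A = 2062.0625/259.1250 = 7.9578 mm
θ = 247° = 4.310963 rad
V = θ·R_c·A = 4.310963·7.9578·259.1250 = 8889.476 mm³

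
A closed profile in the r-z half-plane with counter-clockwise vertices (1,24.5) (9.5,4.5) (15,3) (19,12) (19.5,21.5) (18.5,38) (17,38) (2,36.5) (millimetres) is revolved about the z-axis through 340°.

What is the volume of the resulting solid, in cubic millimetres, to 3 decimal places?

Profile (r,z), 8 vertices: (1,24.5) (9.5,4.5) (15,3) (19,12) (19.5,21.5) (18.5,38) (17,38) (2,36.5)
edge 0: (1,24.5)→(9.5,4.5)  cross = 1·4.5 − 9.5·24.5 = -228.2500; (r_i+r_j)·cross = 10.5·-228.2500 = -2396.6250
edge 1: (9.5,4.5)→(15,3)  cross = 9.5·3 − 15·4.5 = -39.0000; (r_i+r_j)·cross = 24.5·-39.0000 = -955.5000
edge 2: (15,3)→(19,12)  cross = 15·12 − 19·3 = 123.0000; (r_i+r_j)·cross = 34·123.0000 = 4182.0000
edge 3: (19,12)→(19.5,21.5)  cross = 19·21.5 − 19.5·12 = 174.5000; (r_i+r_j)·cross = 38.5·174.5000 = 6718.2500
edge 4: (19.5,21.5)→(18.5,38)  cross = 19.5·38 − 18.5·21.5 = 343.2500; (r_i+r_j)·cross = 38·343.2500 = 13043.5000
edge 5: (18.5,38)→(17,38)  cross = 18.5·38 − 17·38 = 57.0000; (r_i+r_j)·cross = 35.5·57.0000 = 2023.5000
edge 6: (17,38)→(2,36.5)  cross = 17·36.5 − 2·38 = 544.5000; (r_i+r_j)·cross = 19·544.5000 = 10345.5000
edge 7: (2,36.5)→(1,24.5)  cross = 2·24.5 − 1·36.5 = 12.5000; (r_i+r_j)·cross = 3·12.5000 = 37.5000
Σcross = 987.5000 → A = |Σcross|/2 = 493.7500 mm²
Σ(r_i+r_j)·cross = 32998.1250 → first moment M = |Σ|/6 = 5499.6875
R_c = M/A = 5499.6875/493.7500 = 11.1386 mm
θ = 340° = 5.934119 rad
V = θ·R_c·A = 5.934119·11.1386·493.7500 = 32635.803 mm³

Volume = 32635.803 mm³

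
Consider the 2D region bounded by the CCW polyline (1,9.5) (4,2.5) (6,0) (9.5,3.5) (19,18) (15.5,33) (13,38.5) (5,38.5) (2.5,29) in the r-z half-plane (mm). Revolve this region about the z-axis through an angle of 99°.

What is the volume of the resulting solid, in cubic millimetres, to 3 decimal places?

Volume = 7387.930 mm³

Profile (r,z), 9 vertices: (1,9.5) (4,2.5) (6,0) (9.5,3.5) (19,18) (15.5,33) (13,38.5) (5,38.5) (2.5,29)
edge 0: (1,9.5)→(4,2.5)  cross = 1·2.5 − 4·9.5 = -35.5000; (r_i+r_j)·cross = 5·-35.5000 = -177.5000
edge 1: (4,2.5)→(6,0)  cross = 4·0 − 6·2.5 = -15.0000; (r_i+r_j)·cross = 10·-15.0000 = -150.0000
edge 2: (6,0)→(9.5,3.5)  cross = 6·3.5 − 9.5·0 = 21.0000; (r_i+r_j)·cross = 15.5·21.0000 = 325.5000
edge 3: (9.5,3.5)→(19,18)  cross = 9.5·18 − 19·3.5 = 104.5000; (r_i+r_j)·cross = 28.5·104.5000 = 2978.2500
edge 4: (19,18)→(15.5,33)  cross = 19·33 − 15.5·18 = 348.0000; (r_i+r_j)·cross = 34.5·348.0000 = 12006.0000
edge 5: (15.5,33)→(13,38.5)  cross = 15.5·38.5 − 13·33 = 167.7500; (r_i+r_j)·cross = 28.5·167.7500 = 4780.8750
edge 6: (13,38.5)→(5,38.5)  cross = 13·38.5 − 5·38.5 = 308.0000; (r_i+r_j)·cross = 18·308.0000 = 5544.0000
edge 7: (5,38.5)→(2.5,29)  cross = 5·29 − 2.5·38.5 = 48.7500; (r_i+r_j)·cross = 7.5·48.7500 = 365.6250
edge 8: (2.5,29)→(1,9.5)  cross = 2.5·9.5 − 1·29 = -5.2500; (r_i+r_j)·cross = 3.5·-5.2500 = -18.3750
Σcross = 942.2500 → A = |Σcross|/2 = 471.1250 mm²
Σ(r_i+r_j)·cross = 25654.3750 → first moment M = |Σ|/6 = 4275.7292
R_c = M/A = 4275.7292/471.1250 = 9.0756 mm
θ = 99° = 1.727876 rad
V = θ·R_c·A = 1.727876·9.0756·471.1250 = 7387.930 mm³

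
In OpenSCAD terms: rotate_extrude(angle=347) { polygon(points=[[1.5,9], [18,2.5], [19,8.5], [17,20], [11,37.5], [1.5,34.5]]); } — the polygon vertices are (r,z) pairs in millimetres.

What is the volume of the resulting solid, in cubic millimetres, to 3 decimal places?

Profile (r,z), 6 vertices: (1.5,9) (18,2.5) (19,8.5) (17,20) (11,37.5) (1.5,34.5)
edge 0: (1.5,9)→(18,2.5)  cross = 1.5·2.5 − 18·9 = -158.2500; (r_i+r_j)·cross = 19.5·-158.2500 = -3085.8750
edge 1: (18,2.5)→(19,8.5)  cross = 18·8.5 − 19·2.5 = 105.5000; (r_i+r_j)·cross = 37·105.5000 = 3903.5000
edge 2: (19,8.5)→(17,20)  cross = 19·20 − 17·8.5 = 235.5000; (r_i+r_j)·cross = 36·235.5000 = 8478.0000
edge 3: (17,20)→(11,37.5)  cross = 17·37.5 − 11·20 = 417.5000; (r_i+r_j)·cross = 28·417.5000 = 11690.0000
edge 4: (11,37.5)→(1.5,34.5)  cross = 11·34.5 − 1.5·37.5 = 323.2500; (r_i+r_j)·cross = 12.5·323.2500 = 4040.6250
edge 5: (1.5,34.5)→(1.5,9)  cross = 1.5·9 − 1.5·34.5 = -38.2500; (r_i+r_j)·cross = 3·-38.2500 = -114.7500
Σcross = 885.2500 → A = |Σcross|/2 = 442.6250 mm²
Σ(r_i+r_j)·cross = 24911.5000 → first moment M = |Σ|/6 = 4151.9167
R_c = M/A = 4151.9167/442.6250 = 9.3802 mm
θ = 347° = 6.056293 rad
V = θ·R_c·A = 6.056293·9.3802·442.6250 = 25145.222 mm³

Volume = 25145.222 mm³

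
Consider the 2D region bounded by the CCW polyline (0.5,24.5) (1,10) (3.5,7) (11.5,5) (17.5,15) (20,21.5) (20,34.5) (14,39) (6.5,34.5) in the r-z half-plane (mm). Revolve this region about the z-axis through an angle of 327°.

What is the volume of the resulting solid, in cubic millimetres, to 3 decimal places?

Profile (r,z), 9 vertices: (0.5,24.5) (1,10) (3.5,7) (11.5,5) (17.5,15) (20,21.5) (20,34.5) (14,39) (6.5,34.5)
edge 0: (0.5,24.5)→(1,10)  cross = 0.5·10 − 1·24.5 = -19.5000; (r_i+r_j)·cross = 1.5·-19.5000 = -29.2500
edge 1: (1,10)→(3.5,7)  cross = 1·7 − 3.5·10 = -28.0000; (r_i+r_j)·cross = 4.5·-28.0000 = -126.0000
edge 2: (3.5,7)→(11.5,5)  cross = 3.5·5 − 11.5·7 = -63.0000; (r_i+r_j)·cross = 15·-63.0000 = -945.0000
edge 3: (11.5,5)→(17.5,15)  cross = 11.5·15 − 17.5·5 = 85.0000; (r_i+r_j)·cross = 29·85.0000 = 2465.0000
edge 4: (17.5,15)→(20,21.5)  cross = 17.5·21.5 − 20·15 = 76.2500; (r_i+r_j)·cross = 37.5·76.2500 = 2859.3750
edge 5: (20,21.5)→(20,34.5)  cross = 20·34.5 − 20·21.5 = 260.0000; (r_i+r_j)·cross = 40·260.0000 = 10400.0000
edge 6: (20,34.5)→(14,39)  cross = 20·39 − 14·34.5 = 297.0000; (r_i+r_j)·cross = 34·297.0000 = 10098.0000
edge 7: (14,39)→(6.5,34.5)  cross = 14·34.5 − 6.5·39 = 229.5000; (r_i+r_j)·cross = 20.5·229.5000 = 4704.7500
edge 8: (6.5,34.5)→(0.5,24.5)  cross = 6.5·24.5 − 0.5·34.5 = 142.0000; (r_i+r_j)·cross = 7·142.0000 = 994.0000
Σcross = 979.2500 → A = |Σcross|/2 = 489.6250 mm²
Σ(r_i+r_j)·cross = 30420.8750 → first moment M = |Σ|/6 = 5070.1458
R_c = M/A = 5070.1458/489.6250 = 10.3552 mm
θ = 327° = 5.707227 rad
V = θ·R_c·A = 5.707227·10.3552·489.6250 = 28936.471 mm³

Volume = 28936.471 mm³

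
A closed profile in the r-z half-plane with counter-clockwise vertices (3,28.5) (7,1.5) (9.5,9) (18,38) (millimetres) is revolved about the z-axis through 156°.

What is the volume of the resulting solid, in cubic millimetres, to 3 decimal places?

Volume = 5765.743 mm³

Profile (r,z), 4 vertices: (3,28.5) (7,1.5) (9.5,9) (18,38)
edge 0: (3,28.5)→(7,1.5)  cross = 3·1.5 − 7·28.5 = -195.0000; (r_i+r_j)·cross = 10·-195.0000 = -1950.0000
edge 1: (7,1.5)→(9.5,9)  cross = 7·9 − 9.5·1.5 = 48.7500; (r_i+r_j)·cross = 16.5·48.7500 = 804.3750
edge 2: (9.5,9)→(18,38)  cross = 9.5·38 − 18·9 = 199.0000; (r_i+r_j)·cross = 27.5·199.0000 = 5472.5000
edge 3: (18,38)→(3,28.5)  cross = 18·28.5 − 3·38 = 399.0000; (r_i+r_j)·cross = 21·399.0000 = 8379.0000
Σcross = 451.7500 → A = |Σcross|/2 = 225.8750 mm²
Σ(r_i+r_j)·cross = 12705.8750 → first moment M = |Σ|/6 = 2117.6458
R_c = M/A = 2117.6458/225.8750 = 9.3753 mm
θ = 156° = 2.722714 rad
V = θ·R_c·A = 2.722714·9.3753·225.8750 = 5765.743 mm³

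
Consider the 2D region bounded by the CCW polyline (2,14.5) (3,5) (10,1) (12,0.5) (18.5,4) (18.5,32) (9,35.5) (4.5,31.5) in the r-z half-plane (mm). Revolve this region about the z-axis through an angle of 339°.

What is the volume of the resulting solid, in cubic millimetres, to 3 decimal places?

Volume = 30807.341 mm³

Profile (r,z), 8 vertices: (2,14.5) (3,5) (10,1) (12,0.5) (18.5,4) (18.5,32) (9,35.5) (4.5,31.5)
edge 0: (2,14.5)→(3,5)  cross = 2·5 − 3·14.5 = -33.5000; (r_i+r_j)·cross = 5·-33.5000 = -167.5000
edge 1: (3,5)→(10,1)  cross = 3·1 − 10·5 = -47.0000; (r_i+r_j)·cross = 13·-47.0000 = -611.0000
edge 2: (10,1)→(12,0.5)  cross = 10·0.5 − 12·1 = -7.0000; (r_i+r_j)·cross = 22·-7.0000 = -154.0000
edge 3: (12,0.5)→(18.5,4)  cross = 12·4 − 18.5·0.5 = 38.7500; (r_i+r_j)·cross = 30.5·38.7500 = 1181.8750
edge 4: (18.5,4)→(18.5,32)  cross = 18.5·32 − 18.5·4 = 518.0000; (r_i+r_j)·cross = 37·518.0000 = 19166.0000
edge 5: (18.5,32)→(9,35.5)  cross = 18.5·35.5 − 9·32 = 368.7500; (r_i+r_j)·cross = 27.5·368.7500 = 10140.6250
edge 6: (9,35.5)→(4.5,31.5)  cross = 9·31.5 − 4.5·35.5 = 123.7500; (r_i+r_j)·cross = 13.5·123.7500 = 1670.6250
edge 7: (4.5,31.5)→(2,14.5)  cross = 4.5·14.5 − 2·31.5 = 2.2500; (r_i+r_j)·cross = 6.5·2.2500 = 14.6250
Σcross = 964.0000 → A = |Σcross|/2 = 482.0000 mm²
Σ(r_i+r_j)·cross = 31241.2500 → first moment M = |Σ|/6 = 5206.8750
R_c = M/A = 5206.8750/482.0000 = 10.8026 mm
θ = 339° = 5.916666 rad
V = θ·R_c·A = 5.916666·10.8026·482.0000 = 30807.341 mm³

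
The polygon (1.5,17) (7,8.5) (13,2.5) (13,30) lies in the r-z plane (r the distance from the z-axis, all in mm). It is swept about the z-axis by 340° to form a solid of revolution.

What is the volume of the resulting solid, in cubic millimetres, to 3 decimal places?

Profile (r,z), 4 vertices: (1.5,17) (7,8.5) (13,2.5) (13,30)
edge 0: (1.5,17)→(7,8.5)  cross = 1.5·8.5 − 7·17 = -106.2500; (r_i+r_j)·cross = 8.5·-106.2500 = -903.1250
edge 1: (7,8.5)→(13,2.5)  cross = 7·2.5 − 13·8.5 = -93.0000; (r_i+r_j)·cross = 20·-93.0000 = -1860.0000
edge 2: (13,2.5)→(13,30)  cross = 13·30 − 13·2.5 = 357.5000; (r_i+r_j)·cross = 26·357.5000 = 9295.0000
edge 3: (13,30)→(1.5,17)  cross = 13·17 − 1.5·30 = 176.0000; (r_i+r_j)·cross = 14.5·176.0000 = 2552.0000
Σcross = 334.2500 → A = |Σcross|/2 = 167.1250 mm²
Σ(r_i+r_j)·cross = 9083.8750 → first moment M = |Σ|/6 = 1513.9792
R_c = M/A = 1513.9792/167.1250 = 9.0590 mm
θ = 340° = 5.934119 rad
V = θ·R_c·A = 5.934119·9.0590·167.1250 = 8984.133 mm³

Volume = 8984.133 mm³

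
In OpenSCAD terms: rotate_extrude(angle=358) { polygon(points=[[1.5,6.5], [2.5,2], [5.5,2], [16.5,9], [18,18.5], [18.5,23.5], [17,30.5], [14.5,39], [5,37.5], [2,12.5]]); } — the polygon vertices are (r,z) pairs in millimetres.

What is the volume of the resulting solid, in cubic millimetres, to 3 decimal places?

Volume = 28790.767 mm³

Profile (r,z), 10 vertices: (1.5,6.5) (2.5,2) (5.5,2) (16.5,9) (18,18.5) (18.5,23.5) (17,30.5) (14.5,39) (5,37.5) (2,12.5)
edge 0: (1.5,6.5)→(2.5,2)  cross = 1.5·2 − 2.5·6.5 = -13.2500; (r_i+r_j)·cross = 4·-13.2500 = -53.0000
edge 1: (2.5,2)→(5.5,2)  cross = 2.5·2 − 5.5·2 = -6.0000; (r_i+r_j)·cross = 8·-6.0000 = -48.0000
edge 2: (5.5,2)→(16.5,9)  cross = 5.5·9 − 16.5·2 = 16.5000; (r_i+r_j)·cross = 22·16.5000 = 363.0000
edge 3: (16.5,9)→(18,18.5)  cross = 16.5·18.5 − 18·9 = 143.2500; (r_i+r_j)·cross = 34.5·143.2500 = 4942.1250
edge 4: (18,18.5)→(18.5,23.5)  cross = 18·23.5 − 18.5·18.5 = 80.7500; (r_i+r_j)·cross = 36.5·80.7500 = 2947.3750
edge 5: (18.5,23.5)→(17,30.5)  cross = 18.5·30.5 − 17·23.5 = 164.7500; (r_i+r_j)·cross = 35.5·164.7500 = 5848.6250
edge 6: (17,30.5)→(14.5,39)  cross = 17·39 − 14.5·30.5 = 220.7500; (r_i+r_j)·cross = 31.5·220.7500 = 6953.6250
edge 7: (14.5,39)→(5,37.5)  cross = 14.5·37.5 − 5·39 = 348.7500; (r_i+r_j)·cross = 19.5·348.7500 = 6800.6250
edge 8: (5,37.5)→(2,12.5)  cross = 5·12.5 − 2·37.5 = -12.5000; (r_i+r_j)·cross = 7·-12.5000 = -87.5000
edge 9: (2,12.5)→(1.5,6.5)  cross = 2·6.5 − 1.5·12.5 = -5.7500; (r_i+r_j)·cross = 3.5·-5.7500 = -20.1250
Σcross = 937.2500 → A = |Σcross|/2 = 468.6250 mm²
Σ(r_i+r_j)·cross = 27646.7500 → first moment M = |Σ|/6 = 4607.7917
R_c = M/A = 4607.7917/468.6250 = 9.8326 mm
θ = 358° = 6.248279 rad
V = θ·R_c·A = 6.248279·9.8326·468.6250 = 28790.767 mm³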